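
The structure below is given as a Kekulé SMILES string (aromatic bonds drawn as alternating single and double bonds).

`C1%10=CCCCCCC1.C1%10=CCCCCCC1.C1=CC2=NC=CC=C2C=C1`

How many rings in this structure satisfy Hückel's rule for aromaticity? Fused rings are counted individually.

2

The SMILES encodes an eight-membered carbon ring with one C=C double bond; an eight-membered carbon ring with one C=C double bond; two fused six-membered rings, each with three alternating double bonds; one ring is all carbon and the other has one ring nitrogen.
The 8-membered ring has six sp³ carbons, so it is not fully conjugated — not aromatic (cyclooctene).
The second 8-membered ring has six sp³ carbons, so it is not fully conjugated — not aromatic (cyclooctene).
The fused 6/6-membered bicyclic (with one nitrogen) is a single π system with 10 sp² atoms and 10 π electrons from ring double bonds. 10 = 4(2)+2, so the system is aromatic and both rings count as aromatic (quinoline).
2 of the 4 rings are aromatic. Total: 2.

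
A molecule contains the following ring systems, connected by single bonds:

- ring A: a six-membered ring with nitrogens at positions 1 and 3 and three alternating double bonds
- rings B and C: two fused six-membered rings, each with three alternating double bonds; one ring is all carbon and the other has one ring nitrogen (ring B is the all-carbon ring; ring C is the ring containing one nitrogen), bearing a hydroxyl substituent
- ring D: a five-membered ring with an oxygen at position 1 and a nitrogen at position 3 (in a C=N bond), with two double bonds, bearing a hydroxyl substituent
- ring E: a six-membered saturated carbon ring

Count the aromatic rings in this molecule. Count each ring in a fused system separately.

Ring A is fully conjugated (every ring atom contributes a p orbital); 3 ring double bonds give 6 π electrons. That satisfies 4n+2 with n=1, so ring A is aromatic (pyrimidine).
Rings B and C form a fused bicyclic system (with one nitrogen) with 10 sp² atoms and 10 π electrons from ring double bonds. 10 = 4(2)+2, so the system is aromatic and both rings count as aromatic (quinoline).
Ring D has a continuous p-orbital overlap around the ring; 2 ring double bonds (4 π electrons) plus a heteroatom lone pair (2) give 6 π electrons. 6 = 4(1)+2, so ring D is aromatic (oxazole).
Ring E has only sp³ atoms, so it is not fully conjugated — not aromatic (cyclohexane).
Aromatic: A, B, C, D. Total: 4.

4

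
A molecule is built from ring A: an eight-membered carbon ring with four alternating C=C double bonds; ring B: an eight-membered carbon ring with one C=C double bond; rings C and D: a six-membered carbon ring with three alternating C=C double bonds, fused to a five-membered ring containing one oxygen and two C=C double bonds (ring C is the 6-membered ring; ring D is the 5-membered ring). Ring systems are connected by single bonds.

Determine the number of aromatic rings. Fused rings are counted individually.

2

Ring A has only sp² ring atoms; a planar conformation would have a fully conjugated π system of 8 electrons. But 8 = 4(2), which is 4n not 4n+2, so ring A is not aromatic (cyclooctatetraene) — cyclooctatetraene distorts into a non-planar tub to avoid antiaromaticity.
Ring B has six sp³ carbons, so it is not fully conjugated — not aromatic (cyclooctene).
Rings C and D form a fused bicyclic system (with one oxygen) with 9 sp² atoms and 10 π electrons from ring double bonds plus a heteroatom lone pair. 10 = 4(2)+2, so the system is aromatic and both rings count as aromatic (benzofuran).
Aromatic: C, D. Total: 2.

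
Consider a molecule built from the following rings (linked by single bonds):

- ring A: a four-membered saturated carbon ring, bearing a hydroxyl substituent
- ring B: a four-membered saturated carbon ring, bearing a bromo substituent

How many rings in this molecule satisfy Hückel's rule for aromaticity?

0

Ring A has only sp³ atoms, so it is not fully conjugated — not aromatic (cyclobutane).
Ring B has only sp³ atoms, so it is not fully conjugated — not aromatic (cyclobutane).
No ring is aromatic. Total: 0.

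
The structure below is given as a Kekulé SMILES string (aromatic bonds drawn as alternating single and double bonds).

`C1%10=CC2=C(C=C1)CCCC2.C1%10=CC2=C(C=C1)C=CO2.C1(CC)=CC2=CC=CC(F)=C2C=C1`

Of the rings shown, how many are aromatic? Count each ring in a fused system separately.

The SMILES encodes a six-membered carbon ring with three alternating C=C double bonds, fused to a saturated six-membered carbon ring; a six-membered carbon ring with three alternating C=C double bonds, fused to a five-membered ring containing one oxygen and two C=C double bonds; two fused six-membered carbon rings, each with three alternating C=C double bonds.
The 6-membered ring is fully conjugated (every ring atom contributes a p orbital); 3 ring double bonds give 6 π electrons. 6 = 4(1)+2, so it is aromatic (benzene ring).
The second 6-membered ring has four sp³ carbons, so it is not fully conjugated — not aromatic (cyclohexane ring).
The fused 6/5-membered bicyclic (with one oxygen) is a single π system with 9 sp² atoms and 10 π electrons from ring double bonds plus a heteroatom lone pair. 10 = 4(2)+2, so the system is aromatic and both rings count as aromatic (benzofuran).
The fused 6/6-membered bicyclic is a single π system with 10 sp² atoms and 10 π electrons from ring double bonds. 10 = 4(2)+2, so the system is aromatic and both rings count as aromatic (naphthalene).
5 of the 6 rings are aromatic. Total: 5.

5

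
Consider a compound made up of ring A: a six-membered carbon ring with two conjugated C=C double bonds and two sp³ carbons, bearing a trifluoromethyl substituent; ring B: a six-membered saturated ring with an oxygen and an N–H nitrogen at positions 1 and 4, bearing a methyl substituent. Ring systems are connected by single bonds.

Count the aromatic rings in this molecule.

Ring A has two sp³ carbons, so it is not fully conjugated — not aromatic (1,3-cyclohexadiene).
Ring B has only sp³ atoms, so it is not fully conjugated — not aromatic (morpholine).
No ring is aromatic. Total: 0.

0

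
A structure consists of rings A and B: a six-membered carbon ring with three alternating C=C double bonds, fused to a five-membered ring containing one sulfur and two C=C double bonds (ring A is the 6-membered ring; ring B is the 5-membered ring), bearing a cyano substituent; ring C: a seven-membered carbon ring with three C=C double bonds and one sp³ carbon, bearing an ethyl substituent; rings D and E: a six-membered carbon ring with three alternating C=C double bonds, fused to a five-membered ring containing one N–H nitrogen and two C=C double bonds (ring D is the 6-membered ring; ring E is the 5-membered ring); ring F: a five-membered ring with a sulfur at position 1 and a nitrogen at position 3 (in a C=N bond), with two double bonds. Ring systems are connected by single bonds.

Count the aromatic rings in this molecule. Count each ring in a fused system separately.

5

Rings A and B form a fused bicyclic system (with one sulfur) with 9 sp² atoms and 10 π electrons from ring double bonds plus a heteroatom lone pair. 10 = 4(2)+2, so the system is aromatic and both rings count as aromatic (benzothiophene).
Ring C has one sp³ carbon, so it is not fully conjugated — not aromatic (cycloheptatriene).
Rings D and E form a fused bicyclic system (with one N–H) with 9 sp² atoms and 10 π electrons from ring double bonds plus a heteroatom lone pair. 10 = 4(2)+2, so the system is aromatic and both rings count as aromatic (indole).
Ring F is fully conjugated (every ring atom contributes a p orbital); 2 ring double bonds (4 π electrons) plus a heteroatom lone pair (2) give 6 π electrons. Since 6 = 4n+2 (n=1), ring F is aromatic (thiazole).
Aromatic: A, B, D, E, F. Total: 5.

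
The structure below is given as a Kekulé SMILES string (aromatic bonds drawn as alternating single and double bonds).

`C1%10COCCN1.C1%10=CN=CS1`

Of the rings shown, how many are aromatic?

1

The SMILES encodes a six-membered saturated ring with an oxygen and an N–H nitrogen at positions 1 and 4; a five-membered ring with a sulfur at position 1 and a nitrogen at position 3 (in a C=N bond), with two double bonds.
The 6-membered ring with one oxygen and one N–H (1,4) has only sp³ atoms, so it is not fully conjugated — not aromatic (morpholine).
The 5-membered ring with one sulfur and one =N– is fully conjugated (every ring atom contributes a p orbital); 2 ring double bonds (4 π electrons) plus a heteroatom lone pair (2) give 6 π electrons. That satisfies 4n+2 with n=1, so it is aromatic (thiazole).
1 of the 2 rings is aromatic. Total: 1.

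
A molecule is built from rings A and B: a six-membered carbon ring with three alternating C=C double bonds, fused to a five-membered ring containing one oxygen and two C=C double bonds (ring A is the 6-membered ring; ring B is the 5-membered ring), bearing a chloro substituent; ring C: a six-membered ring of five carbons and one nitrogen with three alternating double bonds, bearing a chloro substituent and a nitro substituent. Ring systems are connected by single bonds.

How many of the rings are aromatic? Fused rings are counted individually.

3

Rings A and B form a fused bicyclic system (with one oxygen) with 9 sp² atoms and 10 π electrons from ring double bonds plus a heteroatom lone pair. 10 = 4(2)+2, so the system is aromatic and both rings count as aromatic (benzofuran).
Ring C is fully conjugated (every ring atom contributes a p orbital); 3 ring double bonds give 6 π electrons. 6 = 4(1)+2, so ring C is aromatic (pyridine).
Aromatic: A, B, C. Total: 3.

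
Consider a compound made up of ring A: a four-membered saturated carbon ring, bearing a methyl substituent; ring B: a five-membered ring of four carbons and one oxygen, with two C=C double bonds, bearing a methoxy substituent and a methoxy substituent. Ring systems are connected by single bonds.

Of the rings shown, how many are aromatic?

Ring A has only sp³ atoms, so it is not fully conjugated — not aromatic (cyclobutane).
Ring B is planar and fully conjugated; 2 ring double bonds (4 π electrons) plus a heteroatom lone pair (2) give 6 π electrons. Since 6 = 4n+2 (n=1), ring B is aromatic (furan).
Aromatic: B. Total: 1.

1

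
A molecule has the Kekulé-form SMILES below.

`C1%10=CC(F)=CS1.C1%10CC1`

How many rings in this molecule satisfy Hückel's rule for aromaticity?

1

The SMILES encodes a five-membered ring of four carbons and one sulfur, with two C=C double bonds; a three-membered saturated carbon ring.
The 5-membered ring with one sulfur has a continuous p-orbital overlap around the ring; 2 ring double bonds (4 π electrons) plus a heteroatom lone pair (2) give 6 π electrons. Since 6 = 4n+2 (n=1), it is aromatic (thiophene).
The 3-membered ring has only sp³ atoms, so it is not fully conjugated — not aromatic (cyclopropane).
1 of the 2 rings is aromatic. Total: 1.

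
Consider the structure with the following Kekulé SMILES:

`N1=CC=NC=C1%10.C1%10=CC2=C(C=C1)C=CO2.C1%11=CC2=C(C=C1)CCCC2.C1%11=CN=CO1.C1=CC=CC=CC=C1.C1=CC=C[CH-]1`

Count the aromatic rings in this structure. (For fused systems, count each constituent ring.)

6

The SMILES encodes a six-membered ring with nitrogens at positions 1 and 4 and three alternating double bonds; a six-membered carbon ring with three alternating C=C double bonds, fused to a five-membered ring containing one oxygen and two C=C double bonds; a six-membered carbon ring with three alternating C=C double bonds, fused to a saturated six-membered carbon ring; a five-membered ring with an oxygen at position 1 and a nitrogen at position 3 (in a C=N bond), with two double bonds; an eight-membered carbon ring with four alternating C=C double bonds; a five-membered all-carbon ring bearing a negative charge on one carbon, with two C=C double bonds.
The 6-membered ring with two nitrogens (1,4) is planar and fully conjugated; 3 ring double bonds give 6 π electrons. 6 = 4(1)+2, so it is aromatic (pyrazine).
The fused 6/5-membered bicyclic (with one oxygen) is a single π system with 9 sp² atoms and 10 π electrons from ring double bonds plus a heteroatom lone pair. 10 = 4(2)+2, so the system is aromatic and both rings count as aromatic (benzofuran).
The 6-membered ring is planar and fully conjugated; 3 ring double bonds give 6 π electrons. That satisfies 4n+2 with n=1, so it is aromatic (benzene ring).
The second 6-membered ring has four sp³ carbons, so it is not fully conjugated — not aromatic (cyclohexane ring).
The 5-membered ring with one oxygen and one =N– has a continuous p-orbital overlap around the ring; 2 ring double bonds (4 π electrons) plus a heteroatom lone pair (2) give 6 π electrons. 6 = 4(1)+2, so it is aromatic (oxazole).
The 8-membered ring has only sp² ring atoms; a planar conformation would have a fully conjugated π system of 8 electrons. But 8 = 4(2), which is 4n not 4n+2, so it is not aromatic (cyclooctatetraene) — cyclooctatetraene distorts into a non-planar tub to avoid antiaromaticity.
The 5-membered ring is planar and fully conjugated; 2 ring double bonds (4 π electrons) plus the carbanion lone pair (2) give 6 π electrons. 6 = 4(1)+2, so it is aromatic (cyclopentadienyl anion).
6 of the 8 rings are aromatic. Total: 6.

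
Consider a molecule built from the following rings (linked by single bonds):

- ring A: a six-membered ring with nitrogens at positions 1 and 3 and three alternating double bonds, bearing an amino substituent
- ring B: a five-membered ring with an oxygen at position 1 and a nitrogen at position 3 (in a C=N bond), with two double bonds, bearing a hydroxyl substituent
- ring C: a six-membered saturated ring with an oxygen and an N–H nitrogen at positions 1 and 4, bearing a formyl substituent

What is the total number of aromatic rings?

2

Ring A is fully conjugated (every ring atom contributes a p orbital); 3 ring double bonds give 6 π electrons. That satisfies 4n+2 with n=1, so ring A is aromatic (pyrimidine).
Ring B has a continuous p-orbital overlap around the ring; 2 ring double bonds (4 π electrons) plus a heteroatom lone pair (2) give 6 π electrons. That satisfies 4n+2 with n=1, so ring B is aromatic (oxazole).
Ring C has only sp³ atoms, so it is not fully conjugated — not aromatic (morpholine).
Aromatic: A, B. Total: 2.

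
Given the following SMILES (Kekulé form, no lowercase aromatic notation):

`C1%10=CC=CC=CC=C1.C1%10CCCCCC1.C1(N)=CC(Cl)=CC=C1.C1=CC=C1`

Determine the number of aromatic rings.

1

The SMILES encodes an eight-membered carbon ring with four alternating C=C double bonds; a seven-membered saturated carbon ring; a six-membered carbon ring with three alternating C=C double bonds; a four-membered carbon ring with two alternating C=C double bonds.
The 8-membered ring has only sp² ring atoms; a planar conformation would have a fully conjugated π system of 8 electrons. But 8 = 4(2), which is 4n not 4n+2, so it is not aromatic (cyclooctatetraene) — cyclooctatetraene distorts into a non-planar tub to avoid antiaromaticity.
The 7-membered ring has only sp³ atoms, so it is not fully conjugated — not aromatic (cycloheptane).
The 6-membered ring is planar and fully conjugated; 3 ring double bonds give 6 π electrons. That satisfies 4n+2 with n=1, so it is aromatic (benzene).
The 4-membered ring has only sp² ring atoms; a planar conformation would have a fully conjugated π system of 4 electrons. But 4 = 4(1), which is 4n not 4n+2, so it is not aromatic (cyclobutadiene) — cyclobutadiene is antiaromatic and distorts to a rectangle.
1 of the 4 rings is aromatic. Total: 1.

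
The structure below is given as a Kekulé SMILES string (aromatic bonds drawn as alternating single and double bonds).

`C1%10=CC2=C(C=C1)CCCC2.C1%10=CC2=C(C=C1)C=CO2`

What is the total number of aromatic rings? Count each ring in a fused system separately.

The SMILES encodes a six-membered carbon ring with three alternating C=C double bonds, fused to a saturated six-membered carbon ring; a six-membered carbon ring with three alternating C=C double bonds, fused to a five-membered ring containing one oxygen and two C=C double bonds.
The 6-membered ring is planar and fully conjugated; 3 ring double bonds give 6 π electrons. Since 6 = 4n+2 (n=1), it is aromatic (benzene ring).
The second 6-membered ring has four sp³ carbons, so it is not fully conjugated — not aromatic (cyclohexane ring).
The fused 6/5-membered bicyclic (with one oxygen) is a single π system with 9 sp² atoms and 10 π electrons from ring double bonds plus a heteroatom lone pair. 10 = 4(2)+2, so the system is aromatic and both rings count as aromatic (benzofuran).
3 of the 4 rings are aromatic. Total: 3.

3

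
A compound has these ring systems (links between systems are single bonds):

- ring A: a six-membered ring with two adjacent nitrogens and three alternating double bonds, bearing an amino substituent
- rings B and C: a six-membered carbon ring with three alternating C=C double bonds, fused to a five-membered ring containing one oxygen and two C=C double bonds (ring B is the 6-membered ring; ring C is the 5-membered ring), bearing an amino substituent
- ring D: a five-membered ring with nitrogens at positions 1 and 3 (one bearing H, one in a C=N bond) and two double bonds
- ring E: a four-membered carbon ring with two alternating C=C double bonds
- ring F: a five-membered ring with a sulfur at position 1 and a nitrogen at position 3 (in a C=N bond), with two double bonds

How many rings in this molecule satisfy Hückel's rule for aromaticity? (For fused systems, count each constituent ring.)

Ring A is planar and fully conjugated; 3 ring double bonds give 6 π electrons. Since 6 = 4n+2 (n=1), ring A is aromatic (pyridazine).
Rings B and C form a fused bicyclic system (with one oxygen) with 9 sp² atoms and 10 π electrons from ring double bonds plus a heteroatom lone pair. 10 = 4(2)+2, so the system is aromatic and both rings count as aromatic (benzofuran).
Ring D is planar and fully conjugated; 2 ring double bonds (4 π electrons) plus a heteroatom lone pair (2) give 6 π electrons. 6 = 4(1)+2, so ring D is aromatic (imidazole).
Ring E has only sp² ring atoms; a planar conformation would have a fully conjugated π system of 4 electrons. But 4 = 4(1), which is 4n not 4n+2, so ring E is not aromatic (cyclobutadiene) — cyclobutadiene is antiaromatic and distorts to a rectangle.
Ring F has a continuous p-orbital overlap around the ring; 2 ring double bonds (4 π electrons) plus a heteroatom lone pair (2) give 6 π electrons. Since 6 = 4n+2 (n=1), ring F is aromatic (thiazole).
Aromatic: A, B, C, D, F. Total: 5.

5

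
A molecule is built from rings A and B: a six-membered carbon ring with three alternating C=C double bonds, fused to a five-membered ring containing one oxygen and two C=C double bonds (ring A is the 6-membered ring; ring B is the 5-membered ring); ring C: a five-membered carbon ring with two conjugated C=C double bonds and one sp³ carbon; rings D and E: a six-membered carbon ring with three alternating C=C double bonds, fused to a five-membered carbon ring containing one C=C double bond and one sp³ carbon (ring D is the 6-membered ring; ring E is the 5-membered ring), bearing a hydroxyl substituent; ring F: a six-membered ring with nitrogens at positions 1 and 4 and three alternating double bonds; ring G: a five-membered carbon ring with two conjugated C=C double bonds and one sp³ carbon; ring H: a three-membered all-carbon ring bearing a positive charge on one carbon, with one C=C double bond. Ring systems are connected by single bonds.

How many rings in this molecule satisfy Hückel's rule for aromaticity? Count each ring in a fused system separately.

Rings A and B form a fused bicyclic system (with one oxygen) with 9 sp² atoms and 10 π electrons from ring double bonds plus a heteroatom lone pair. 10 = 4(2)+2, so the system is aromatic and both rings count as aromatic (benzofuran).
Ring C has one sp³ carbon, so it is not fully conjugated — not aromatic (cyclopentadiene).
Ring D has a continuous p-orbital overlap around the ring; 3 ring double bonds give 6 π electrons. Since 6 = 4n+2 (n=1), ring D is aromatic (benzene ring).
Ring E has one sp³ carbon, so it is not fully conjugated — not aromatic (cyclopentene ring).
Ring F is planar and fully conjugated; 3 ring double bonds give 6 π electrons. That satisfies 4n+2 with n=1, so ring F is aromatic (pyrazine).
Ring G has one sp³ carbon, so it is not fully conjugated — not aromatic (cyclopentadiene).
Ring H is fully conjugated (every ring atom contributes a p orbital); 1 ring double bond (2 π electrons) plus the carbocation's empty p orbital (0, but keeps the ring conjugated) give 2 π electrons. 2 = 4(0)+2, so ring H is aromatic (cyclopropenyl cation).
Aromatic: A, B, D, F, H. Total: 5.

5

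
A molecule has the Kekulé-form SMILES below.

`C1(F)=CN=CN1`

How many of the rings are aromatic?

1

The SMILES encodes a five-membered ring with nitrogens at positions 1 and 3 (one bearing H, one in a C=N bond) and two double bonds.
The 5-membered ring with two nitrogens (one N–H, one =N–) is planar and fully conjugated; 2 ring double bonds (4 π electrons) plus a heteroatom lone pair (2) give 6 π electrons. 6 = 4(1)+2, so it is aromatic (imidazole).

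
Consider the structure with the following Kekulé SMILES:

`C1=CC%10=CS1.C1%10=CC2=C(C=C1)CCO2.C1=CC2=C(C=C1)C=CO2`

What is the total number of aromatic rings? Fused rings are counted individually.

4

The SMILES encodes a five-membered ring of four carbons and one sulfur, with two C=C double bonds; a six-membered carbon ring with three alternating C=C double bonds, fused to a five-membered ring containing one oxygen and two sp³ carbons; a six-membered carbon ring with three alternating C=C double bonds, fused to a five-membered ring containing one oxygen and two C=C double bonds.
The 5-membered ring with one sulfur is planar and fully conjugated; 2 ring double bonds (4 π electrons) plus a heteroatom lone pair (2) give 6 π electrons. Since 6 = 4n+2 (n=1), it is aromatic (thiophene).
The 6-membered ring is planar and fully conjugated; 3 ring double bonds give 6 π electrons. That satisfies 4n+2 with n=1, so it is aromatic (benzene ring).
The 5-membered ring with one oxygen has two sp³ carbons, so it is not fully conjugated — not aromatic (oxolane ring).
The fused 6/5-membered bicyclic (with one oxygen) is a single π system with 9 sp² atoms and 10 π electrons from ring double bonds plus a heteroatom lone pair. 10 = 4(2)+2, so the system is aromatic and both rings count as aromatic (benzofuran).
4 of the 5 rings are aromatic. Total: 4.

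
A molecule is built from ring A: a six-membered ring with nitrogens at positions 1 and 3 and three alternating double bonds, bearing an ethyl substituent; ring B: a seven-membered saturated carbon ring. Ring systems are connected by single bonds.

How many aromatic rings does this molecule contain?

1

Ring A is planar and fully conjugated; 3 ring double bonds give 6 π electrons. That satisfies 4n+2 with n=1, so ring A is aromatic (pyrimidine).
Ring B has only sp³ atoms, so it is not fully conjugated — not aromatic (cycloheptane).
Aromatic: A. Total: 1.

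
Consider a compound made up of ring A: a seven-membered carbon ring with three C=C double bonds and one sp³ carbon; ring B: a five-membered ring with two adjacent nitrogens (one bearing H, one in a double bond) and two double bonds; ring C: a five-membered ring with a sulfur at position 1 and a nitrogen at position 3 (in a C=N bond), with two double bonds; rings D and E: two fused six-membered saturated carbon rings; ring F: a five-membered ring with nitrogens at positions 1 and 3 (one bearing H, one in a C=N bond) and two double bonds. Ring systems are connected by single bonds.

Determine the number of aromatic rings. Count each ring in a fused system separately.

3

Ring A has one sp³ carbon, so it is not fully conjugated — not aromatic (cycloheptatriene).
Ring B has a continuous p-orbital overlap around the ring; 2 ring double bonds (4 π electrons) plus a heteroatom lone pair (2) give 6 π electrons. 6 = 4(1)+2, so ring B is aromatic (pyrazole).
Ring C has a continuous p-orbital overlap around the ring; 2 ring double bonds (4 π electrons) plus a heteroatom lone pair (2) give 6 π electrons. 6 = 4(1)+2, so ring C is aromatic (thiazole).
Ring D has only sp³ atoms, so it is not fully conjugated — not aromatic (cyclohexane ring).
Ring E has only sp³ atoms, so it is not fully conjugated — not aromatic (cyclohexane ring).
Ring F is fully conjugated (every ring atom contributes a p orbital); 2 ring double bonds (4 π electrons) plus a heteroatom lone pair (2) give 6 π electrons. That satisfies 4n+2 with n=1, so ring F is aromatic (imidazole).
Aromatic: B, C, F. Total: 3.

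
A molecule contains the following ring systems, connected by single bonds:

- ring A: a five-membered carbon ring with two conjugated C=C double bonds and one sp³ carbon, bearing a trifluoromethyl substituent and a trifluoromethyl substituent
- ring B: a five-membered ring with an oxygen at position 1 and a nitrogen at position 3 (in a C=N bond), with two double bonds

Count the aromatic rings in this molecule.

1

Ring A has one sp³ carbon, so it is not fully conjugated — not aromatic (cyclopentadiene).
Ring B is fully conjugated (every ring atom contributes a p orbital); 2 ring double bonds (4 π electrons) plus a heteroatom lone pair (2) give 6 π electrons. 6 = 4(1)+2, so ring B is aromatic (oxazole).
Aromatic: B. Total: 1.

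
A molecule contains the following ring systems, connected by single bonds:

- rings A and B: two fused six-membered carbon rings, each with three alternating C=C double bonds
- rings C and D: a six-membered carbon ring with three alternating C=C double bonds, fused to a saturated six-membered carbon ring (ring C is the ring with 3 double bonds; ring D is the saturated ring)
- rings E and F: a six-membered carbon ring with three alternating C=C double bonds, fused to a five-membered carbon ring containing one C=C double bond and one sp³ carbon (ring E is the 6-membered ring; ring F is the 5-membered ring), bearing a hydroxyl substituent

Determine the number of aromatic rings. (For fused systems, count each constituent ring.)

4

Rings A and B form a fused bicyclic system with 10 sp² atoms and 10 π electrons from ring double bonds. 10 = 4(2)+2, so the system is aromatic and both rings count as aromatic (naphthalene).
Ring C is fully conjugated (every ring atom contributes a p orbital); 3 ring double bonds give 6 π electrons. Since 6 = 4n+2 (n=1), ring C is aromatic (benzene ring).
Ring D has four sp³ carbons, so it is not fully conjugated — not aromatic (cyclohexane ring).
Ring E is planar and fully conjugated; 3 ring double bonds give 6 π electrons. 6 = 4(1)+2, so ring E is aromatic (benzene ring).
Ring F has one sp³ carbon, so it is not fully conjugated — not aromatic (cyclopentene ring).
Aromatic: A, B, C, E. Total: 4.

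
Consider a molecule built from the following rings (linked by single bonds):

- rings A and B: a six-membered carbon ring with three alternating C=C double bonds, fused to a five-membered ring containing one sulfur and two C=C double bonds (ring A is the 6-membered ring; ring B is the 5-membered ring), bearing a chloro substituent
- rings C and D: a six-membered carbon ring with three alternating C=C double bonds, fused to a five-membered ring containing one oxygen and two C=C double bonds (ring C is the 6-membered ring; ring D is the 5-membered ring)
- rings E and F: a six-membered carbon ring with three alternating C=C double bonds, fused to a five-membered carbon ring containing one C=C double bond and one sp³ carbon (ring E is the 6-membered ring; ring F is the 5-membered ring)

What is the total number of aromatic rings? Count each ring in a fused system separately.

Rings A and B form a fused bicyclic system (with one sulfur) with 9 sp² atoms and 10 π electrons from ring double bonds plus a heteroatom lone pair. 10 = 4(2)+2, so the system is aromatic and both rings count as aromatic (benzothiophene).
Rings C and D form a fused bicyclic system (with one oxygen) with 9 sp² atoms and 10 π electrons from ring double bonds plus a heteroatom lone pair. 10 = 4(2)+2, so the system is aromatic and both rings count as aromatic (benzofuran).
Ring E is planar and fully conjugated; 3 ring double bonds give 6 π electrons. Since 6 = 4n+2 (n=1), ring E is aromatic (benzene ring).
Ring F has one sp³ carbon, so it is not fully conjugated — not aromatic (cyclopentene ring).
Aromatic: A, B, C, D, E. Total: 5.

5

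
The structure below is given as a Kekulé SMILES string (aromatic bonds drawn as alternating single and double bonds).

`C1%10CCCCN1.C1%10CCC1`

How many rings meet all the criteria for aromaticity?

0

The SMILES encodes a six-membered saturated ring of five carbons and one N–H nitrogen; a four-membered saturated carbon ring.
The 6-membered ring with one N–H has only sp³ atoms, so it is not fully conjugated — not aromatic (piperidine).
The 4-membered ring has only sp³ atoms, so it is not fully conjugated — not aromatic (cyclobutane).
None of the rings are aromatic. Total: 0.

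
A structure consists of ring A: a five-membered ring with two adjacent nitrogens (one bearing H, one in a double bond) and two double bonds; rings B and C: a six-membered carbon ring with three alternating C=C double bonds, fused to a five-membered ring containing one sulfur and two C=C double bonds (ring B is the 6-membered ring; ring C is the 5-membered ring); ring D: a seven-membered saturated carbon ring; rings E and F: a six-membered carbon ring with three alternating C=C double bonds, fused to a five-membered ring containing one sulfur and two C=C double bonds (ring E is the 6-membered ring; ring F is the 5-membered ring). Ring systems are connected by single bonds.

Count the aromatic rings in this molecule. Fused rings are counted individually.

5

Ring A has a continuous p-orbital overlap around the ring; 2 ring double bonds (4 π electrons) plus a heteroatom lone pair (2) give 6 π electrons. That satisfies 4n+2 with n=1, so ring A is aromatic (pyrazole).
Rings B and C form a fused bicyclic system (with one sulfur) with 9 sp² atoms and 10 π electrons from ring double bonds plus a heteroatom lone pair. 10 = 4(2)+2, so the system is aromatic and both rings count as aromatic (benzothiophene).
Ring D has only sp³ atoms, so it is not fully conjugated — not aromatic (cycloheptane).
Rings E and F form a fused bicyclic system (with one sulfur) with 9 sp² atoms and 10 π electrons from ring double bonds plus a heteroatom lone pair. 10 = 4(2)+2, so the system is aromatic and both rings count as aromatic (benzothiophene).
Aromatic: A, B, C, E, F. Total: 5.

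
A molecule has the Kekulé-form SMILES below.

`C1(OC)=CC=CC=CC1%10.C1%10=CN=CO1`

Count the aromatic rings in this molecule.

The SMILES encodes a seven-membered carbon ring with three C=C double bonds and one sp³ carbon; a five-membered ring with an oxygen at position 1 and a nitrogen at position 3 (in a C=N bond), with two double bonds.
The 7-membered ring has one sp³ carbon, so it is not fully conjugated — not aromatic (cycloheptatriene).
The 5-membered ring with one oxygen and one =N– has a continuous p-orbital overlap around the ring; 2 ring double bonds (4 π electrons) plus a heteroatom lone pair (2) give 6 π electrons. That satisfies 4n+2 with n=1, so it is aromatic (oxazole).
1 of the 2 rings is aromatic. Total: 1.

1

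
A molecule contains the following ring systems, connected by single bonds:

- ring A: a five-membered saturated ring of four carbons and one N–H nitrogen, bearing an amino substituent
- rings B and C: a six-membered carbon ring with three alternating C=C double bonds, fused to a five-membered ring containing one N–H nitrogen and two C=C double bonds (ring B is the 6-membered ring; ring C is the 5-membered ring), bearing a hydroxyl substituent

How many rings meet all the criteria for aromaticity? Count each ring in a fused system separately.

2

Ring A has only sp³ atoms, so it is not fully conjugated — not aromatic (pyrrolidine).
Rings B and C form a fused bicyclic system (with one N–H) with 9 sp² atoms and 10 π electrons from ring double bonds plus a heteroatom lone pair. 10 = 4(2)+2, so the system is aromatic and both rings count as aromatic (indole).
Aromatic: B, C. Total: 2.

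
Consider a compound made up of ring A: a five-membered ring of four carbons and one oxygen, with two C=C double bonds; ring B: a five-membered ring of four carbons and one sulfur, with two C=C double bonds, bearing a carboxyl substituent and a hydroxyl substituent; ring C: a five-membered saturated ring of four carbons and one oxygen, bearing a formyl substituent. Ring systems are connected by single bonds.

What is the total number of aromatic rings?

2

Ring A is planar and fully conjugated; 2 ring double bonds (4 π electrons) plus a heteroatom lone pair (2) give 6 π electrons. Since 6 = 4n+2 (n=1), ring A is aromatic (furan).
Ring B is planar and fully conjugated; 2 ring double bonds (4 π electrons) plus a heteroatom lone pair (2) give 6 π electrons. 6 = 4(1)+2, so ring B is aromatic (thiophene).
Ring C has only sp³ atoms, so it is not fully conjugated — not aromatic (tetrahydrofuran).
Aromatic: A, B. Total: 2.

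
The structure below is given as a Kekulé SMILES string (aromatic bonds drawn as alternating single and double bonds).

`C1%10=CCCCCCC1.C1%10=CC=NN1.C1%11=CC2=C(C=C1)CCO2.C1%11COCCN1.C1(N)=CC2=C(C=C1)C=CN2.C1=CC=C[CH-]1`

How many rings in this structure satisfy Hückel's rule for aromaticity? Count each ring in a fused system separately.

The SMILES encodes an eight-membered carbon ring with one C=C double bond; a five-membered ring with two adjacent nitrogens (one bearing H, one in a double bond) and two double bonds; a six-membered carbon ring with three alternating C=C double bonds, fused to a five-membered ring containing one oxygen and two sp³ carbons; a six-membered saturated ring with an oxygen and an N–H nitrogen at positions 1 and 4; a six-membered carbon ring with three alternating C=C double bonds, fused to a five-membered ring containing one N–H nitrogen and two C=C double bonds; a five-membered all-carbon ring bearing a negative charge on one carbon, with two C=C double bonds.
The 8-membered ring has six sp³ carbons, so it is not fully conjugated — not aromatic (cyclooctene).
The 5-membered ring with two adjacent nitrogens (one N–H, one =N–) is planar and fully conjugated; 2 ring double bonds (4 π electrons) plus a heteroatom lone pair (2) give 6 π electrons. That satisfies 4n+2 with n=1, so it is aromatic (pyrazole).
The 6-membered ring is planar and fully conjugated; 3 ring double bonds give 6 π electrons. Since 6 = 4n+2 (n=1), it is aromatic (benzene ring).
The 5-membered ring with one oxygen has two sp³ carbons, so it is not fully conjugated — not aromatic (oxolane ring).
The 6-membered ring with one oxygen and one N–H (1,4) has only sp³ atoms, so it is not fully conjugated — not aromatic (morpholine).
The fused 6/5-membered bicyclic (with one N–H) is a single π system with 9 sp² atoms and 10 π electrons from ring double bonds plus a heteroatom lone pair. 10 = 4(2)+2, so the system is aromatic and both rings count as aromatic (indole).
The 5-membered ring has a continuous p-orbital overlap around the ring; 2 ring double bonds (4 π electrons) plus the carbanion lone pair (2) give 6 π electrons. Since 6 = 4n+2 (n=1), it is aromatic (cyclopentadienyl anion).
5 of the 8 rings are aromatic. Total: 5.

5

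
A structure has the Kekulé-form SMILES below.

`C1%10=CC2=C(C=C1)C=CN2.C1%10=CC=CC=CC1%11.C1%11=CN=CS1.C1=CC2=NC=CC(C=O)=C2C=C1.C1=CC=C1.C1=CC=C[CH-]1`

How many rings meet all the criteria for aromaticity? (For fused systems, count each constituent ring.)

The SMILES encodes a six-membered carbon ring with three alternating C=C double bonds, fused to a five-membered ring containing one N–H nitrogen and two C=C double bonds; a seven-membered carbon ring with three C=C double bonds and one sp³ carbon; a five-membered ring with a sulfur at position 1 and a nitrogen at position 3 (in a C=N bond), with two double bonds; two fused six-membered rings, each with three alternating double bonds; one ring is all carbon and the other has one ring nitrogen; a four-membered carbon ring with two alternating C=C double bonds; a five-membered all-carbon ring bearing a negative charge on one carbon, with two C=C double bonds.
The fused 6/5-membered bicyclic (with one N–H) is a single π system with 9 sp² atoms and 10 π electrons from ring double bonds plus a heteroatom lone pair. 10 = 4(2)+2, so the system is aromatic and both rings count as aromatic (indole).
The 7-membered ring has one sp³ carbon, so it is not fully conjugated — not aromatic (cycloheptatriene).
The 5-membered ring with one sulfur and one =N– has a continuous p-orbital overlap around the ring; 2 ring double bonds (4 π electrons) plus a heteroatom lone pair (2) give 6 π electrons. 6 = 4(1)+2, so it is aromatic (thiazole).
The fused 6/6-membered bicyclic (with one nitrogen) is a single π system with 10 sp² atoms and 10 π electrons from ring double bonds. 10 = 4(2)+2, so the system is aromatic and both rings count as aromatic (quinoline).
The 4-membered ring has only sp² ring atoms; a planar conformation would have a fully conjugated π system of 4 electrons. But 4 = 4(1), which is 4n not 4n+2, so it is not aromatic (cyclobutadiene) — cyclobutadiene is antiaromatic and distorts to a rectangle.
The 5-membered ring is fully conjugated (every ring atom contributes a p orbital); 2 ring double bonds (4 π electrons) plus the carbanion lone pair (2) give 6 π electrons. 6 = 4(1)+2, so it is aromatic (cyclopentadienyl anion).
6 of the 8 rings are aromatic. Total: 6.

6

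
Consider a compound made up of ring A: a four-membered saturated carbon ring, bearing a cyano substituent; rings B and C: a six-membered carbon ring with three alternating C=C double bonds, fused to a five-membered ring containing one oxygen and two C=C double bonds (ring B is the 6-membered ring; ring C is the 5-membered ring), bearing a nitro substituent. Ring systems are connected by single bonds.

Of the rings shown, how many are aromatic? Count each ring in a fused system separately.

2

Ring A has only sp³ atoms, so it is not fully conjugated — not aromatic (cyclobutane).
Rings B and C form a fused bicyclic system (with one oxygen) with 9 sp² atoms and 10 π electrons from ring double bonds plus a heteroatom lone pair. 10 = 4(2)+2, so the system is aromatic and both rings count as aromatic (benzofuran).
Aromatic: B, C. Total: 2.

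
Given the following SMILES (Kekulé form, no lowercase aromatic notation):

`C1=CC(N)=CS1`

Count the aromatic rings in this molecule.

1

The SMILES encodes a five-membered ring of four carbons and one sulfur, with two C=C double bonds.
The 5-membered ring with one sulfur has a continuous p-orbital overlap around the ring; 2 ring double bonds (4 π electrons) plus a heteroatom lone pair (2) give 6 π electrons. Since 6 = 4n+2 (n=1), it is aromatic (thiophene).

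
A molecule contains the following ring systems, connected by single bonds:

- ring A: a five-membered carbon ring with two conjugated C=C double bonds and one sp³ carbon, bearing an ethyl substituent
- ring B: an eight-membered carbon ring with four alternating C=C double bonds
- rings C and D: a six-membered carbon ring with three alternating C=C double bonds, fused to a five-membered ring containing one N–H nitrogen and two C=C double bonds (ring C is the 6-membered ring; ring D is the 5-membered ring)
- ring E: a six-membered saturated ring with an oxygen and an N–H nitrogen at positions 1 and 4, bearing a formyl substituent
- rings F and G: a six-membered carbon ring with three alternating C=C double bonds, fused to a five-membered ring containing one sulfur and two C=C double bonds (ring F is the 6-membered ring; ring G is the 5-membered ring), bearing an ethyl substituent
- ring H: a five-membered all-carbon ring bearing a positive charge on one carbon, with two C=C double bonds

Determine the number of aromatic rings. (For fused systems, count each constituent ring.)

Ring A has one sp³ carbon, so it is not fully conjugated — not aromatic (cyclopentadiene).
Ring B has only sp² ring atoms; a planar conformation would have a fully conjugated π system of 8 electrons. But 8 = 4(2), which is 4n not 4n+2, so ring B is not aromatic (cyclooctatetraene) — cyclooctatetraene distorts into a non-planar tub to avoid antiaromaticity.
Rings C and D form a fused bicyclic system (with one N–H) with 9 sp² atoms and 10 π electrons from ring double bonds plus a heteroatom lone pair. 10 = 4(2)+2, so the system is aromatic and both rings count as aromatic (indole).
Ring E has only sp³ atoms, so it is not fully conjugated — not aromatic (morpholine).
Rings F and G form a fused bicyclic system (with one sulfur) with 9 sp² atoms and 10 π electrons from ring double bonds plus a heteroatom lone pair. 10 = 4(2)+2, so the system is aromatic and both rings count as aromatic (benzothiophene).
Ring H has only sp² ring atoms; a planar conformation would have a fully conjugated π system of 4 electrons. But 4 = 4(1), which is 4n not 4n+2, so ring H is not aromatic (cyclopentadienyl cation).
Aromatic: C, D, F, G. Total: 4.

4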